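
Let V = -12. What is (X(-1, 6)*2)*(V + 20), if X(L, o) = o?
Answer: 96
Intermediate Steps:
(X(-1, 6)*2)*(V + 20) = (6*2)*(-12 + 20) = 12*8 = 96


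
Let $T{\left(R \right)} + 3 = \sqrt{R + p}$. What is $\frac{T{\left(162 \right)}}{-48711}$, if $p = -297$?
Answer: $\frac{1}{16237} - \frac{i \sqrt{15}}{16237} \approx 6.1588 \cdot 10^{-5} - 0.00023853 i$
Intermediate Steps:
$T{\left(R \right)} = -3 + \sqrt{-297 + R}$ ($T{\left(R \right)} = -3 + \sqrt{R - 297} = -3 + \sqrt{-297 + R}$)
$\frac{T{\left(162 \right)}}{-48711} = \frac{-3 + \sqrt{-297 + 162}}{-48711} = \left(-3 + \sqrt{-135}\right) \left(- \frac{1}{48711}\right) = \left(-3 + 3 i \sqrt{15}\right) \left(- \frac{1}{48711}\right) = \frac{1}{16237} - \frac{i \sqrt{15}}{16237}$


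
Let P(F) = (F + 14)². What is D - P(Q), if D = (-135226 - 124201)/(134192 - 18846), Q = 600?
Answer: -6212177149/16478 ≈ -3.7700e+5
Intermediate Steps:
P(F) = (14 + F)²
D = -37061/16478 (D = -259427/115346 = -259427*1/115346 = -37061/16478 ≈ -2.2491)
D - P(Q) = -37061/16478 - (14 + 600)² = -37061/16478 - 1*614² = -37061/16478 - 1*376996 = -37061/16478 - 376996 = -6212177149/16478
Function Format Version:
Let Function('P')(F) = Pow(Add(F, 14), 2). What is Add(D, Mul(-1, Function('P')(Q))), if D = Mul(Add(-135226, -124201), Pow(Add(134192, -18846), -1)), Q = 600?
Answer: Rational(-6212177149, 16478) ≈ -3.7700e+5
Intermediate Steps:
Function('P')(F) = Pow(Add(14, F), 2)
D = Rational(-37061, 16478) (D = Mul(-259427, Pow(115346, -1)) = Mul(-259427, Rational(1, 115346)) = Rational(-37061, 16478) ≈ -2.2491)
Add(D, Mul(-1, Function('P')(Q))) = Add(Rational(-37061, 16478), Mul(-1, Pow(Add(14, 600), 2))) = Add(Rational(-37061, 16478), Mul(-1, Pow(614, 2))) = Add(Rational(-37061, 16478), Mul(-1, 376996)) = Add(Rational(-37061, 16478), -376996) = Rational(-6212177149, 16478)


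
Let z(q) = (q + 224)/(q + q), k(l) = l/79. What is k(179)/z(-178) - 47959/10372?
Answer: -417614167/18845924 ≈ -22.159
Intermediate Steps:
k(l) = l/79 (k(l) = l*(1/79) = l/79)
z(q) = (224 + q)/(2*q) (z(q) = (224 + q)/((2*q)) = (224 + q)*(1/(2*q)) = (224 + q)/(2*q))
k(179)/z(-178) - 47959/10372 = ((1/79)*179)/(((½)*(224 - 178)/(-178))) - 47959/10372 = 179/(79*(((½)*(-1/178)*46))) - 47959*1/10372 = 179/(79*(-23/178)) - 47959/10372 = (179/79)*(-178/23) - 47959/10372 = -31862/1817 - 47959/10372 = -417614167/18845924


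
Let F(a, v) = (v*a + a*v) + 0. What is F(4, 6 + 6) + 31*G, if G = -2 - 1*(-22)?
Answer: 716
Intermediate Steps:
G = 20 (G = -2 + 22 = 20)
F(a, v) = 2*a*v (F(a, v) = (a*v + a*v) + 0 = 2*a*v + 0 = 2*a*v)
F(4, 6 + 6) + 31*G = 2*4*(6 + 6) + 31*20 = 2*4*12 + 620 = 96 + 620 = 716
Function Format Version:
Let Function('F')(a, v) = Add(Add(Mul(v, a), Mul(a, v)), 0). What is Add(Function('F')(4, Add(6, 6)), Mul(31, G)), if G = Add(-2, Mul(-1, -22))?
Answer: 716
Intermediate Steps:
G = 20 (G = Add(-2, 22) = 20)
Function('F')(a, v) = Mul(2, a, v) (Function('F')(a, v) = Add(Add(Mul(a, v), Mul(a, v)), 0) = Add(Mul(2, a, v), 0) = Mul(2, a, v))
Add(Function('F')(4, Add(6, 6)), Mul(31, G)) = Add(Mul(2, 4, Add(6, 6)), Mul(31, 20)) = Add(Mul(2, 4, 12), 620) = Add(96, 620) = 716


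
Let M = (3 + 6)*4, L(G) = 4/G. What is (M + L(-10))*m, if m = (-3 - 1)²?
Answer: 2848/5 ≈ 569.60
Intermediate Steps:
M = 36 (M = 9*4 = 36)
m = 16 (m = (-4)² = 16)
(M + L(-10))*m = (36 + 4/(-10))*16 = (36 + 4*(-⅒))*16 = (36 - ⅖)*16 = (178/5)*16 = 2848/5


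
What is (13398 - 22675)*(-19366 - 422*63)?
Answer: 426296704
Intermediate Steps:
(13398 - 22675)*(-19366 - 422*63) = -9277*(-19366 - 26586) = -9277*(-45952) = 426296704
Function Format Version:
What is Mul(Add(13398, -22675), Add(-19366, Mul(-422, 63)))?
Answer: 426296704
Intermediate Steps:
Mul(Add(13398, -22675), Add(-19366, Mul(-422, 63))) = Mul(-9277, Add(-19366, -26586)) = Mul(-9277, -45952) = 426296704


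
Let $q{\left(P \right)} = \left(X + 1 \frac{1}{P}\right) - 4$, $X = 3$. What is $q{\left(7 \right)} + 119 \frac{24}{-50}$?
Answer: $- \frac{10146}{175} \approx -57.977$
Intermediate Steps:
$q{\left(P \right)} = -1 + \frac{1}{P}$ ($q{\left(P \right)} = \left(3 + 1 \frac{1}{P}\right) - 4 = \left(3 + \frac{1}{P}\right) - 4 = -1 + \frac{1}{P}$)
$q{\left(7 \right)} + 119 \frac{24}{-50} = \frac{1 - 7}{7} + 119 \frac{24}{-50} = \frac{1 - 7}{7} + 119 \cdot 24 \left(- \frac{1}{50}\right) = \frac{1}{7} \left(-6\right) + 119 \left(- \frac{12}{25}\right) = - \frac{6}{7} - \frac{1428}{25} = - \frac{10146}{175}$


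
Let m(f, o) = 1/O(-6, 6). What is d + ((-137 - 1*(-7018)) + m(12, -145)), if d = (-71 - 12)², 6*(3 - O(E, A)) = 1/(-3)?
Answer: 757368/55 ≈ 13770.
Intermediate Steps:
O(E, A) = 55/18 (O(E, A) = 3 - 1/(6*(-3)) = 3 - (-1)/(6*3) = 3 - ⅙*(-⅓) = 3 + 1/18 = 55/18)
m(f, o) = 18/55 (m(f, o) = 1/(55/18) = 18/55)
d = 6889 (d = (-83)² = 6889)
d + ((-137 - 1*(-7018)) + m(12, -145)) = 6889 + ((-137 - 1*(-7018)) + 18/55) = 6889 + ((-137 + 7018) + 18/55) = 6889 + (6881 + 18/55) = 6889 + 378473/55 = 757368/55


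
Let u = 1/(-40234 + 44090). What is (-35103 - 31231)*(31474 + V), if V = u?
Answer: -4025271330415/1928 ≈ -2.0878e+9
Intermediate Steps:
u = 1/3856 ≈ 0.00025934
V = 1/3856 ≈ 0.00025934
(-35103 - 31231)*(31474 + V) = (-35103 - 31231)*(31474 + 1/3856) = -66334*121363745/3856 = -4025271330415/1928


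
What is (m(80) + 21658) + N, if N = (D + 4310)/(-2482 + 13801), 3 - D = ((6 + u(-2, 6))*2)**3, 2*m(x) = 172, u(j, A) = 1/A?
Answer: 6645314870/305613 ≈ 21744.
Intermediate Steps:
m(x) = 86 (m(x) = (1/2)*172 = 86)
D = -50572/27 (D = 3 - ((6 + 1/6)*2)**3 = 3 - ((37/6)*2)**3 = 3 - (37/3)**3 = 3 - 1*50653/27 = 3 - 50653/27 = -50572/27 ≈ -1873.0)
N = 65798/305613 (N = (-50572/27 + 4310)/(-2482 + 13801) = (65798/27)/11319 = (65798/27)*(1/11319) = 65798/305613 ≈ 0.21530)
(m(80) + 21658) + N = (86 + 21658) + 65798/305613 = 21744 + 65798/305613 = 6645314870/305613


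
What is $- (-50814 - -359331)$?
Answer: $-308517$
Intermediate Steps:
$- (-50814 - -359331) = - (-50814 + 359331) = \left(-1\right) 308517 = -308517$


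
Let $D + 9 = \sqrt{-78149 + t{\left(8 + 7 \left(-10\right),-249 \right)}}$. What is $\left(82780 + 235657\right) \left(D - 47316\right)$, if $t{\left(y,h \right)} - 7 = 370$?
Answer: $-15070031025 + 636874 i \sqrt{19443} \approx -1.507 \cdot 10^{10} + 8.8804 \cdot 10^{7} i$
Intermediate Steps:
$t{\left(y,h \right)} = 377$ ($t{\left(y,h \right)} = 7 + 370 = 377$)
$D = -9 + 2 i \sqrt{19443}$ ($D = -9 + \sqrt{-78149 + 377} = -9 + \sqrt{-77772} = -9 + 2 i \sqrt{19443} \approx -9.0 + 278.88 i$)
$\left(82780 + 235657\right) \left(D - 47316\right) = \left(82780 + 235657\right) \left(\left(-9 + 2 i \sqrt{19443}\right) - 47316\right) = 318437 \left(-47325 + 2 i \sqrt{19443}\right) = -15070031025 + 636874 i \sqrt{19443}$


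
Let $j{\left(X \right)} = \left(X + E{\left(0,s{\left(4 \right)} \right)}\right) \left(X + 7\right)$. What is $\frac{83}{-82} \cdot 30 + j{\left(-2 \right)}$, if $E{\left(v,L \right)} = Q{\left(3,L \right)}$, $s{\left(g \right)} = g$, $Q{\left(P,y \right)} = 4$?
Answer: $- \frac{835}{41} \approx -20.366$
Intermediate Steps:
$E{\left(v,L \right)} = 4$
$j{\left(X \right)} = \left(4 + X\right) \left(7 + X\right)$ ($j{\left(X \right)} = \left(X + 4\right) \left(X + 7\right) = \left(4 + X\right) \left(7 + X\right)$)
$\frac{83}{-82} \cdot 30 + j{\left(-2 \right)} = \frac{83}{-82} \cdot 30 + \left(28 + \left(-2\right)^{2} + 11 \left(-2\right)\right) = 83 \left(- \frac{1}{82}\right) 30 + \left(28 + 4 - 22\right) = \left(- \frac{83}{82}\right) 30 + 10 = - \frac{1245}{41} + 10 = - \frac{835}{41}$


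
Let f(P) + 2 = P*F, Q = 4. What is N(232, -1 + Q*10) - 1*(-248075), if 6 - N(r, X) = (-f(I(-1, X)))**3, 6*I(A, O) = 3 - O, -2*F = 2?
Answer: 248145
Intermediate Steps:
F = -1 (F = -1/2*2 = -1)
I(A, O) = 1/2 - O/6 (I(A, O) = (3 - O)/6 = 1/2 - O/6)
f(P) = -2 - P (f(P) = -2 + P*(-1) = -2 - P)
N(r, X) = 6 - (5/2 - X/6)**3 (N(r, X) = 6 - (-(-2 - (1/2 - X/6)))**3 = 6 - (-(-2 + (-1/2 + X/6)))**3 = 6 - (-(-5/2 + X/6))**3 = 6 - (5/2 - X/6)**3)
N(232, -1 + Q*10) - 1*(-248075) = (6 + (-15 + (-1 + 4*10))**3/216) - 1*(-248075) = (6 + (-15 + (-1 + 40))**3/216) + 248075 = (6 + (-15 + 39)**3/216) + 248075 = (6 + (1/216)*24**3) + 248075 = (6 + (1/216)*13824) + 248075 = (6 + 64) + 248075 = 70 + 248075 = 248145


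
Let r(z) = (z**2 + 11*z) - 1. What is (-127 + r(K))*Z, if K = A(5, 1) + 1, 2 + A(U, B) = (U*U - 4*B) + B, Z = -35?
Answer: -19040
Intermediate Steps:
A(U, B) = -2 + U**2 - 3*B (A(U, B) = -2 + ((U*U - 4*B) + B) = -2 + ((U**2 - 4*B) + B) = -2 + (U**2 - 3*B) = -2 + U**2 - 3*B)
K = 21 (K = (-2 + 5**2 - 3*1) + 1 = (-2 + 25 - 3) + 1 = 20 + 1 = 21)
r(z) = -1 + z**2 + 11*z
(-127 + r(K))*Z = (-127 + (-1 + 21**2 + 11*21))*(-35) = (-127 + (-1 + 441 + 231))*(-35) = (-127 + 671)*(-35) = 544*(-35) = -19040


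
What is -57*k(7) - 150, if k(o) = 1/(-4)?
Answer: -543/4 ≈ -135.75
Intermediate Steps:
k(o) = -1/4
-57*k(7) - 150 = -57*(-1/4) - 150 = 57/4 - 150 = -543/4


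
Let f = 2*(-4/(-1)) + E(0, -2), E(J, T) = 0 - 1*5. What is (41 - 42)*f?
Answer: -3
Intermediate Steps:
E(J, T) = -5 (E(J, T) = 0 - 5 = -5)
f = 3 (f = 2*(-4/(-1)) - 5 = 2*(-4*(-1)) - 5 = 2*4 - 5 = 8 - 5 = 3)
(41 - 42)*f = (41 - 42)*3 = -1*3 = -3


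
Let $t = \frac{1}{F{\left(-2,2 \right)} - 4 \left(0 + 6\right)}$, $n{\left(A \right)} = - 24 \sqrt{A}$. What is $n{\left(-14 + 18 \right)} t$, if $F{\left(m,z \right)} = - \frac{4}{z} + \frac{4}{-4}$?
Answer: $\frac{16}{9} \approx 1.7778$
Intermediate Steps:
$F{\left(m,z \right)} = -1 - \frac{4}{z}$ ($F{\left(m,z \right)} = - \frac{4}{z} + 4 \left(- \frac{1}{4}\right) = - \frac{4}{z} - 1 = -1 - \frac{4}{z}$)
$t = - \frac{1}{27}$ ($t = \frac{1}{\frac{-4 - 2}{2} - 4 \left(0 + 6\right)} = \frac{1}{\frac{-4 - 2}{2} - 24} = \frac{1}{\frac{1}{2} \left(-6\right) - 24} = \frac{1}{-3 - 24} = \frac{1}{-27} = - \frac{1}{27} \approx -0.037037$)
$n{\left(-14 + 18 \right)} t = - 24 \sqrt{-14 + 18} \left(- \frac{1}{27}\right) = - 24 \sqrt{4} \left(- \frac{1}{27}\right) = \left(-24\right) 2 \left(- \frac{1}{27}\right) = \left(-48\right) \left(- \frac{1}{27}\right) = \frac{16}{9}$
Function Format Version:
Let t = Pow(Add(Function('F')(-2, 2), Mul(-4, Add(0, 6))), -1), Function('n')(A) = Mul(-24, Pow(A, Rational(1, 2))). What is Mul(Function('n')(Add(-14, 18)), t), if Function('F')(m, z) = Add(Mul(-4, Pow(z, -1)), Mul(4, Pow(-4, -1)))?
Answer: Rational(16, 9) ≈ 1.7778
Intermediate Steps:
Function('F')(m, z) = Add(-1, Mul(-4, Pow(z, -1))) (Function('F')(m, z) = Add(Mul(-4, Pow(z, -1)), Mul(4, Rational(-1, 4))) = Add(Mul(-4, Pow(z, -1)), -1) = Add(-1, Mul(-4, Pow(z, -1))))
t = Rational(-1, 27) (t = Pow(Add(Mul(Pow(2, -1), Add(-4, Mul(-1, 2))), Mul(-4, Add(0, 6))), -1) = Pow(Add(Mul(Rational(1, 2), Add(-4, -2)), Mul(-4, 6)), -1) = Pow(Add(Mul(Rational(1, 2), -6), -24), -1) = Pow(Add(-3, -24), -1) = Pow(-27, -1) = Rational(-1, 27) ≈ -0.037037)
Mul(Function('n')(Add(-14, 18)), t) = Mul(Mul(-24, Pow(Add(-14, 18), Rational(1, 2))), Rational(-1, 27)) = Mul(Mul(-24, Pow(4, Rational(1, 2))), Rational(-1, 27)) = Mul(Mul(-24, 2), Rational(-1, 27)) = Mul(-48, Rational(-1, 27)) = Rational(16, 9)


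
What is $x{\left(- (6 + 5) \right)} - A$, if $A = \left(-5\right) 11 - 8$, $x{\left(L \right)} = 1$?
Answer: $64$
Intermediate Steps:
$A = -63$ ($A = -55 - 8 = -63$)
$x{\left(- (6 + 5) \right)} - A = 1 - -63 = 1 + 63 = 64$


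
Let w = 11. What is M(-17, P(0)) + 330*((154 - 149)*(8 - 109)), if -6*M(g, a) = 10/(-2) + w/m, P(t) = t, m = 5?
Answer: -2499743/15 ≈ -1.6665e+5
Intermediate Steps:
M(g, a) = 7/15 (M(g, a) = -(10/(-2) + 11/5)/6 = -(10*(-½) + 11*(⅕))/6 = -(-5 + 11/5)/6 = -⅙*(-14/5) = 7/15)
M(-17, P(0)) + 330*((154 - 149)*(8 - 109)) = 7/15 + 330*((154 - 149)*(8 - 109)) = 7/15 + 330*(5*(-101)) = 7/15 + 330*(-505) = 7/15 - 166650 = -2499743/15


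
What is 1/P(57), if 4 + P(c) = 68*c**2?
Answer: 1/220928 ≈ 4.5264e-6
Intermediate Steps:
P(c) = -4 + 68*c**2
1/P(57) = 1/(-4 + 68*57**2) = 1/(-4 + 68*3249) = 1/(-4 + 220932) = 1/220928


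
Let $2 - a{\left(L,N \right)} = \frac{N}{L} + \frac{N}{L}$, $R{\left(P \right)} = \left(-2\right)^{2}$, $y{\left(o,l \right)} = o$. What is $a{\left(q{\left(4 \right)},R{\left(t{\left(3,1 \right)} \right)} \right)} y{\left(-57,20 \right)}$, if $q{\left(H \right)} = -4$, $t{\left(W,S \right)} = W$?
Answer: $-228$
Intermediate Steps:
$R{\left(P \right)} = 4$
$a{\left(L,N \right)} = 2 - \frac{2 N}{L}$ ($a{\left(L,N \right)} = 2 - \left(\frac{N}{L} + \frac{N}{L}\right) = 2 - \frac{2 N}{L}$)
$a{\left(q{\left(4 \right)},R{\left(t{\left(3,1 \right)} \right)} \right)} y{\left(-57,20 \right)} = \left(2 - \frac{8}{-4}\right) \left(-57\right) = \left(2 - 8 \left(- \frac{1}{4}\right)\right) \left(-57\right) = \left(2 + 2\right) \left(-57\right) = 4 \left(-57\right) = -228$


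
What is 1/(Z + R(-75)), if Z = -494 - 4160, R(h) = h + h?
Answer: -1/4804 ≈ -0.00020816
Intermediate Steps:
R(h) = 2*h
Z = -4654
1/(Z + R(-75)) = 1/(-4654 + 2*(-75)) = 1/(-4654 - 150) = 1/(-4804) = -1/4804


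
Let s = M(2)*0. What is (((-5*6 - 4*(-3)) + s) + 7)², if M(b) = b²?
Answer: 121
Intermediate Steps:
s = 0 (s = 2²*0 = 4*0 = 0)
(((-5*6 - 4*(-3)) + s) + 7)² = (((-5*6 - 4*(-3)) + 0) + 7)² = (((-30 + 12) + 0) + 7)² = ((-18 + 0) + 7)² = (-18 + 7)² = (-11)² = 121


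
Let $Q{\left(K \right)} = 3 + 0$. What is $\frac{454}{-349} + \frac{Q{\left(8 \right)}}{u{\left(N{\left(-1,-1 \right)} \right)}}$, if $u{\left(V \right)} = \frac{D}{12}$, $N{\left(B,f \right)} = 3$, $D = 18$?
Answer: $\frac{244}{349} \approx 0.69914$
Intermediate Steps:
$u{\left(V \right)} = \frac{3}{2}$ ($u{\left(V \right)} = \frac{18}{12} = 18 \cdot \frac{1}{12} = \frac{3}{2}$)
$Q{\left(K \right)} = 3$
$\frac{454}{-349} + \frac{Q{\left(8 \right)}}{u{\left(N{\left(-1,-1 \right)} \right)}} = \frac{454}{-349} + \frac{3}{\frac{3}{2}} = 454 \left(- \frac{1}{349}\right) + 3 \cdot \frac{2}{3} = - \frac{454}{349} + 2 = \frac{244}{349}$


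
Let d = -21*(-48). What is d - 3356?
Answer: -2348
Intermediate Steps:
d = 1008
d - 3356 = 1008 - 3356 = -2348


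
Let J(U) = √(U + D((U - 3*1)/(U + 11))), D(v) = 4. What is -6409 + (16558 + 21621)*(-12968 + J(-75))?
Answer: -495111681 + 38179*I*√71 ≈ -4.9511e+8 + 3.217e+5*I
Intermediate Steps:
J(U) = √(4 + U) (J(U) = √(U + 4) = √(4 + U))
-6409 + (16558 + 21621)*(-12968 + J(-75)) = -6409 + (16558 + 21621)*(-12968 + √(4 - 75)) = -6409 + 38179*(-12968 + √(-71)) = -6409 + 38179*(-12968 + I*√71) = -6409 + (-495105272 + 38179*I*√71) = -495111681 + 38179*I*√71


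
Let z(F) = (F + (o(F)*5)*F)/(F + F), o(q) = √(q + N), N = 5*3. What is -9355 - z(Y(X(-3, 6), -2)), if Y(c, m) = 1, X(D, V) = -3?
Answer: -18731/2 ≈ -9365.5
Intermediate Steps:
N = 15
o(q) = √(15 + q) (o(q) = √(q + 15) = √(15 + q))
z(F) = (F + 5*F*√(15 + F))/(2*F) (z(F) = (F + (√(15 + F)*5)*F)/(F + F) = (F + (5*√(15 + F))*F)/((2*F)) = (F + 5*F*√(15 + F))*(1/(2*F)) = (F + 5*F*√(15 + F))/(2*F))
-9355 - z(Y(X(-3, 6), -2)) = -9355 - (½ + 5*√(15 + 1)/2) = -9355 - (½ + 5*√16/2) = -9355 - (½ + (5/2)*4) = -9355 - (½ + 10) = -9355 - 1*21/2 = -9355 - 21/2 = -18731/2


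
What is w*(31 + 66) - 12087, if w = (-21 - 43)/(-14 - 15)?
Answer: -344315/29 ≈ -11873.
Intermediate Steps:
w = 64/29 (w = -64/(-29) = -64*(-1/29) = 64/29 ≈ 2.2069)
w*(31 + 66) - 12087 = 64*(31 + 66)/29 - 12087 = (64/29)*97 - 12087 = 6208/29 - 12087 = -344315/29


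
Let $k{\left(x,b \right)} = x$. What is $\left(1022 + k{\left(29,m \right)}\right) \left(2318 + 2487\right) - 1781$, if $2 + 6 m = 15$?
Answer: $5048274$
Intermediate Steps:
$m = \frac{13}{6}$ ($m = - \frac{1}{3} + \frac{1}{6} \cdot 15 = - \frac{1}{3} + \frac{5}{2} = \frac{13}{6} \approx 2.1667$)
$\left(1022 + k{\left(29,m \right)}\right) \left(2318 + 2487\right) - 1781 = \left(1022 + 29\right) \left(2318 + 2487\right) - 1781 = 1051 \cdot 4805 - 1781 = 5050055 - 1781 = 5048274$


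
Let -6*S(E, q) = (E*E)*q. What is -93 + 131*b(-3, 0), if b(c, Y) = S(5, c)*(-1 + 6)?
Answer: 16189/2 ≈ 8094.5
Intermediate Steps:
S(E, q) = -q*E²/6 (S(E, q) = -E*E*q/6 = -E²*q/6 = -q*E²/6)
b(c, Y) = -125*c/6 (b(c, Y) = (-⅙*c*5²)*(-1 + 6) = -⅙*c*25*5 = -25*c/6*5 = -125*c/6)
-93 + 131*b(-3, 0) = -93 + 131*(-125/6*(-3)) = -93 + 131*(125/2) = -93 + 16375/2 = 16189/2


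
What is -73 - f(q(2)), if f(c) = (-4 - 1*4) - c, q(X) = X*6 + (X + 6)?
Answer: -45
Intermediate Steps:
q(X) = 6 + 7*X (q(X) = 6*X + (6 + X) = 6 + 7*X)
f(c) = -8 - c (f(c) = (-4 - 4) - c = -8 - c)
-73 - f(q(2)) = -73 - (-8 - (6 + 7*2)) = -73 - (-8 - (6 + 14)) = -73 - (-8 - 1*20) = -73 - (-8 - 20) = -73 - 1*(-28) = -73 + 28 = -45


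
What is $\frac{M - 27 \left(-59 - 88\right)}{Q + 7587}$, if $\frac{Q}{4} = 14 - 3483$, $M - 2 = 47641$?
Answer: $- \frac{51612}{6289} \approx -8.2067$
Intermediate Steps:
$M = 47643$ ($M = 2 + 47641 = 47643$)
$Q = -13876$ ($Q = 4 \left(14 - 3483\right) = 4 \left(-3469\right) = -13876$)
$\frac{M - 27 \left(-59 - 88\right)}{Q + 7587} = \frac{47643 - 27 \left(-59 - 88\right)}{-13876 + 7587} = \frac{47643 - 27 \left(-59 - 88\right)}{-6289} = \left(47643 - 27 \left(-59 - 88\right)\right) \left(- \frac{1}{6289}\right) = \left(47643 - -3969\right) \left(- \frac{1}{6289}\right) = \left(47643 + 3969\right) \left(- \frac{1}{6289}\right) = 51612 \left(- \frac{1}{6289}\right) = - \frac{51612}{6289}$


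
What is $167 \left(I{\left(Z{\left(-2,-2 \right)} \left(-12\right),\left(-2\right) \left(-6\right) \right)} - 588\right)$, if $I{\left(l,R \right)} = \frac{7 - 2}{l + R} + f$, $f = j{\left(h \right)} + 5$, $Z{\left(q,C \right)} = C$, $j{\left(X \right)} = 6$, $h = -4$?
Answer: $- \frac{3468089}{36} \approx -96336.0$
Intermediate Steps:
$f = 11$ ($f = 6 + 5 = 11$)
$I{\left(l,R \right)} = 11 + \frac{5}{R + l}$ ($I{\left(l,R \right)} = \frac{7 - 2}{l + R} + 11 = \frac{5}{R + l} + 11 = 11 + \frac{5}{R + l}$)
$167 \left(I{\left(Z{\left(-2,-2 \right)} \left(-12\right),\left(-2\right) \left(-6\right) \right)} - 588\right) = 167 \left(\frac{5 + 11 \left(\left(-2\right) \left(-6\right)\right) + 11 \left(\left(-2\right) \left(-12\right)\right)}{\left(-2\right) \left(-6\right) - -24} - 588\right) = 167 \left(\frac{5 + 11 \cdot 12 + 11 \cdot 24}{12 + 24} - 588\right) = 167 \left(\frac{5 + 132 + 264}{36} - 588\right) = 167 \left(\frac{1}{36} \cdot 401 - 588\right) = 167 \left(\frac{401}{36} - 588\right) = 167 \left(- \frac{20767}{36}\right) = - \frac{3468089}{36}$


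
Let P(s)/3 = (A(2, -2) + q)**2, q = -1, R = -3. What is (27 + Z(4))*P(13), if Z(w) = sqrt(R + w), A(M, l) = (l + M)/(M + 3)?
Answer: 84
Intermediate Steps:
A(M, l) = (M + l)/(3 + M)
P(s) = 3 (P(s) = 3*((2 - 2)/(3 + 2) - 1)**2 = 3*(0/5 - 1)**2 = 3*((1/5)*0 - 1)**2 = 3*(0 - 1)**2 = 3*(-1)**2 = 3*1 = 3)
Z(w) = sqrt(-3 + w)
(27 + Z(4))*P(13) = (27 + sqrt(-3 + 4))*3 = (27 + sqrt(1))*3 = (27 + 1)*3 = 28*3 = 84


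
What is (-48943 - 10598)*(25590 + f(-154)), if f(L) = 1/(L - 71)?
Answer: -114274044403/75 ≈ -1.5237e+9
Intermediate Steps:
f(L) = 1/(-71 + L)
(-48943 - 10598)*(25590 + f(-154)) = (-48943 - 10598)*(25590 + 1/(-71 - 154)) = -59541*(25590 + 1/(-225)) = -59541*(25590 - 1/225) = -59541*5757749/225 = -114274044403/75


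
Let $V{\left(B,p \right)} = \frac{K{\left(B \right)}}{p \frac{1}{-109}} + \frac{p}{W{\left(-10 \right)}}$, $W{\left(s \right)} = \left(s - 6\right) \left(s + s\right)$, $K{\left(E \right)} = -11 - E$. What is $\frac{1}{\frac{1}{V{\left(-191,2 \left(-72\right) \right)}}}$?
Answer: $\frac{679}{5} \approx 135.8$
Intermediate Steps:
$W{\left(s \right)} = 2 s \left(-6 + s\right)$ ($W{\left(s \right)} = \left(-6 + s\right) 2 s = 2 s \left(-6 + s\right)$)
$V{\left(B,p \right)} = \frac{p}{320} - \frac{109 \left(-11 - B\right)}{p}$ ($V{\left(B,p \right)} = \frac{-11 - B}{p \frac{1}{-109}} + \frac{p}{2 \left(-10\right) \left(-6 - 10\right)} = \frac{-11 - B}{p \left(- \frac{1}{109}\right)} + \frac{p}{2 \left(-10\right) \left(-16\right)} = \frac{-11 - B}{\left(- \frac{1}{109}\right) p} + \frac{p}{320} = \left(-11 - B\right) \left(- \frac{109}{p}\right) + p \frac{1}{320} = - \frac{109 \left(-11 - B\right)}{p} + \frac{p}{320} = \frac{p}{320} - \frac{109 \left(-11 - B\right)}{p}$)
$\frac{1}{\frac{1}{V{\left(-191,2 \left(-72\right) \right)}}} = \frac{1}{\frac{1}{\frac{1}{320} \frac{1}{2 \left(-72\right)} \left(383680 + \left(2 \left(-72\right)\right)^{2} + 34880 \left(-191\right)\right)}} = \frac{1}{\frac{1}{\frac{1}{320} \frac{1}{-144} \left(383680 + \left(-144\right)^{2} - 6662080\right)}} = \frac{1}{\frac{1}{\frac{1}{320} \left(- \frac{1}{144}\right) \left(383680 + 20736 - 6662080\right)}} = \frac{1}{\frac{1}{\frac{1}{320} \left(- \frac{1}{144}\right) \left(-6257664\right)}} = \frac{1}{\frac{1}{\frac{679}{5}}} = \frac{1}{\frac{5}{679}} = \frac{679}{5}$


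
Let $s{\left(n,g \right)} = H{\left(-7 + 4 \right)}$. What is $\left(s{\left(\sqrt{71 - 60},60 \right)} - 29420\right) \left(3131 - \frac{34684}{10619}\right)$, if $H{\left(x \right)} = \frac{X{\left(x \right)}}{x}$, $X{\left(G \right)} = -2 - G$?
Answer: $- \frac{977149446235}{10619} \approx -9.2019 \cdot 10^{7}$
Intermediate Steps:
$H{\left(x \right)} = \frac{-2 - x}{x}$
$s{\left(n,g \right)} = - \frac{1}{3}$ ($s{\left(n,g \right)} = \frac{-2 - \left(-7 + 4\right)}{-7 + 4} = \frac{-2 - -3}{-3} = - \frac{-2 + 3}{3} = \left(- \frac{1}{3}\right) 1 = - \frac{1}{3}$)
$\left(s{\left(\sqrt{71 - 60},60 \right)} - 29420\right) \left(3131 - \frac{34684}{10619}\right) = \left(- \frac{1}{3} - 29420\right) \left(3131 - \frac{34684}{10619}\right) = \left(- \frac{88261}{3}\right) \frac{33213405}{10619} = - \frac{977149446235}{10619}$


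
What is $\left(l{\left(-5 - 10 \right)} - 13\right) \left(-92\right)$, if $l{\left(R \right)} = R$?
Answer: $2576$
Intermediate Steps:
$\left(l{\left(-5 - 10 \right)} - 13\right) \left(-92\right) = \left(\left(-5 - 10\right) - 13\right) \left(-92\right) = \left(-15 - 13\right) \left(-92\right) = \left(-28\right) \left(-92\right) = 2576$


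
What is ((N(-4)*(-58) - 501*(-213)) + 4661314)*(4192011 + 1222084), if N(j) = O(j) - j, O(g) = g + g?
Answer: 25815807210605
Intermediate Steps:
O(g) = 2*g
N(j) = j (N(j) = 2*j - j = j)
((N(-4)*(-58) - 501*(-213)) + 4661314)*(4192011 + 1222084) = ((-4*(-58) - 501*(-213)) + 4661314)*(4192011 + 1222084) = ((232 + 106713) + 4661314)*5414095 = (106945 + 4661314)*5414095 = 4768259*5414095 = 25815807210605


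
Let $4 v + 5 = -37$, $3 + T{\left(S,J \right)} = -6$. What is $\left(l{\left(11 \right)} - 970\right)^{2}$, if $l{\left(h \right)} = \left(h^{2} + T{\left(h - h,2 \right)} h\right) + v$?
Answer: $\frac{3674889}{4} \approx 9.1872 \cdot 10^{5}$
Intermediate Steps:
$T{\left(S,J \right)} = -9$ ($T{\left(S,J \right)} = -3 - 6 = -9$)
$v = - \frac{21}{2}$ ($v = - \frac{5}{4} + \frac{1}{4} \left(-37\right) = - \frac{5}{4} - \frac{37}{4} = - \frac{21}{2} \approx -10.5$)
$l{\left(h \right)} = - \frac{21}{2} + h^{2} - 9 h$ ($l{\left(h \right)} = \left(h^{2} - 9 h\right) - \frac{21}{2} = - \frac{21}{2} + h^{2} - 9 h$)
$\left(l{\left(11 \right)} - 970\right)^{2} = \left(\left(- \frac{21}{2} + 11^{2} - 99\right) - 970\right)^{2} = \left(\left(- \frac{21}{2} + 121 - 99\right) - 970\right)^{2} = \left(\frac{23}{2} - 970\right)^{2} = \left(- \frac{1917}{2}\right)^{2} = \frac{3674889}{4}$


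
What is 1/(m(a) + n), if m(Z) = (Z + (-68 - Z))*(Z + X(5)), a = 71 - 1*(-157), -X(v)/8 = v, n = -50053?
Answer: -1/62837 ≈ -1.5914e-5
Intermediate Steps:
X(v) = -8*v
a = 228 (a = 71 + 157 = 228)
m(Z) = 2720 - 68*Z (m(Z) = (Z + (-68 - Z))*(Z - 8*5) = -68*(Z - 40) = -68*(-40 + Z) = 2720 - 68*Z)
1/(m(a) + n) = 1/((2720 - 68*228) - 50053) = 1/((2720 - 15504) - 50053) = 1/(-12784 - 50053) = 1/(-62837) = -1/62837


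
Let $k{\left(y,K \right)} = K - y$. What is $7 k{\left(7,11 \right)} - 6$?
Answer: $22$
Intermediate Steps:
$7 k{\left(7,11 \right)} - 6 = 7 \left(11 - 7\right) - 6 = 7 \cdot 4 - 6 = 28 - 6 = 22$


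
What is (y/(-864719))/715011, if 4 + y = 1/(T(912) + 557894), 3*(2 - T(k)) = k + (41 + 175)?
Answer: 2230079/344705470948705680 ≈ 6.4695e-12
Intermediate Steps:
T(k) = -70 - k/3 (T(k) = 2 - (k + (41 + 175))/3 = 2 - (k + 216)/3 = 2 - (216 + k)/3 = 2 + (-72 - k/3) = -70 - k/3)
y = -2230079/557520 (y = -4 + 1/((-70 - ⅓*912) + 557894) = -4 + 1/((-70 - 304) + 557894) = -4 + 1/(-374 + 557894) = -4 + 1/557520 = -2230079/557520 ≈ -4.0000)
(y/(-864719))/715011 = -2230079/557520/(-864719)/715011 = -2230079/557520*(-1/864719)*(1/715011) = (2230079/482098136880)*(1/715011) = 2230079/344705470948705680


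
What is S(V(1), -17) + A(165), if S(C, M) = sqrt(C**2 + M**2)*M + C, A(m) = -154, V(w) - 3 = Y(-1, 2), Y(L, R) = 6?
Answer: -145 - 17*sqrt(370) ≈ -472.00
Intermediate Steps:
V(w) = 9 (V(w) = 3 + 6 = 9)
S(C, M) = C + M*sqrt(C**2 + M**2) (S(C, M) = M*sqrt(C**2 + M**2) + C = C + M*sqrt(C**2 + M**2))
S(V(1), -17) + A(165) = (9 - 17*sqrt(9**2 + (-17)**2)) - 154 = (9 - 17*sqrt(81 + 289)) - 154 = (9 - 17*sqrt(370)) - 154 = -145 - 17*sqrt(370)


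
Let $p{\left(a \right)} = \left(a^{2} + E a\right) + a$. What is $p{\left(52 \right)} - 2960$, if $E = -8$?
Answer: $-620$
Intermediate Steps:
$p{\left(a \right)} = a^{2} - 7 a$ ($p{\left(a \right)} = \left(a^{2} - 8 a\right) + a = a^{2} - 7 a$)
$p{\left(52 \right)} - 2960 = 52 \left(-7 + 52\right) - 2960 = 52 \cdot 45 - 2960 = 2340 - 2960 = -620$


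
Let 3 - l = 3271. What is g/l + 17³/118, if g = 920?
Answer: 3986781/96406 ≈ 41.354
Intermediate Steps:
l = -3268 (l = 3 - 1*3271 = 3 - 3271 = -3268)
g/l + 17³/118 = 920/(-3268) + 17³/118 = 920*(-1/3268) + 4913*(1/118) = -230/817 + 4913/118 = 3986781/96406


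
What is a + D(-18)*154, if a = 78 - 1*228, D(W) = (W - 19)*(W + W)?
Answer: 204978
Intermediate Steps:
D(W) = 2*W*(-19 + W) (D(W) = (-19 + W)*(2*W) = 2*W*(-19 + W))
a = -150 (a = 78 - 228 = -150)
a + D(-18)*154 = -150 + (2*(-18)*(-19 - 18))*154 = -150 + (2*(-18)*(-37))*154 = -150 + 1332*154 = -150 + 205128 = 204978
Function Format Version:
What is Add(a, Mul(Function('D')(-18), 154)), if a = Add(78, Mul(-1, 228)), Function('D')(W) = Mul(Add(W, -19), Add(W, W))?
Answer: 204978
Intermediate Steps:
Function('D')(W) = Mul(2, W, Add(-19, W)) (Function('D')(W) = Mul(Add(-19, W), Mul(2, W)) = Mul(2, W, Add(-19, W)))
a = -150 (a = Add(78, -228) = -150)
Add(a, Mul(Function('D')(-18), 154)) = Add(-150, Mul(Mul(2, -18, Add(-19, -18)), 154)) = Add(-150, Mul(Mul(2, -18, -37), 154)) = Add(-150, Mul(1332, 154)) = Add(-150, 205128) = 204978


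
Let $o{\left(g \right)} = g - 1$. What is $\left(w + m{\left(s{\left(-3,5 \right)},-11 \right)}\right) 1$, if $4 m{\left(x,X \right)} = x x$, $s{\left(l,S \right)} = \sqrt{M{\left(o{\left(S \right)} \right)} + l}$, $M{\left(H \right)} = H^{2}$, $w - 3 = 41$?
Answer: $\frac{189}{4} \approx 47.25$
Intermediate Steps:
$w = 44$ ($w = 3 + 41 = 44$)
$o{\left(g \right)} = -1 + g$
$s{\left(l,S \right)} = \sqrt{l + \left(-1 + S\right)^{2}}$ ($s{\left(l,S \right)} = \sqrt{\left(-1 + S\right)^{2} + l} = \sqrt{l + \left(-1 + S\right)^{2}}$)
$m{\left(x,X \right)} = \frac{x^{2}}{4}$ ($m{\left(x,X \right)} = \frac{x x}{4} = \frac{x^{2}}{4}$)
$\left(w + m{\left(s{\left(-3,5 \right)},-11 \right)}\right) 1 = \left(44 + \frac{\left(\sqrt{-3 + \left(-1 + 5\right)^{2}}\right)^{2}}{4}\right) 1 = \left(44 + \frac{\left(\sqrt{-3 + 4^{2}}\right)^{2}}{4}\right) 1 = \left(44 + \frac{\left(\sqrt{-3 + 16}\right)^{2}}{4}\right) 1 = \left(44 + \frac{\left(\sqrt{13}\right)^{2}}{4}\right) 1 = \left(44 + \frac{1}{4} \cdot 13\right) 1 = \left(44 + \frac{13}{4}\right) 1 = \frac{189}{4} \cdot 1 = \frac{189}{4}$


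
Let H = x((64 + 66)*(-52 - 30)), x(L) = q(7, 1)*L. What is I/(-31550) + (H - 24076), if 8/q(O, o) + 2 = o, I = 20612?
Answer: 965482794/15775 ≈ 61203.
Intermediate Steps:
q(O, o) = 8/(-2 + o)
x(L) = -8*L (x(L) = (8/(-2 + 1))*L = (8/(-1))*L = (8*(-1))*L = -8*L)
H = 85280 (H = -8*(64 + 66)*(-52 - 30) = -1040*(-82) = -8*(-10660) = 85280)
I/(-31550) + (H - 24076) = 20612/(-31550) + (85280 - 24076) = 20612*(-1/31550) + 61204 = -10306/15775 + 61204 = 965482794/15775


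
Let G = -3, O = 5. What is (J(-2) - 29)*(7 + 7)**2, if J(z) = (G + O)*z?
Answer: -6468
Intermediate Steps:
J(z) = 2*z (J(z) = (-3 + 5)*z = 2*z)
(J(-2) - 29)*(7 + 7)**2 = (2*(-2) - 29)*(7 + 7)**2 = (-4 - 29)*14**2 = -33*196 = -6468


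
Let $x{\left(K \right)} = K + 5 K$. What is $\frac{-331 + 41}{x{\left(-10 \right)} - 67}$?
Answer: $\frac{290}{127} \approx 2.2835$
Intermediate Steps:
$x{\left(K \right)} = 6 K$
$\frac{-331 + 41}{x{\left(-10 \right)} - 67} = \frac{-331 + 41}{6 \left(-10\right) - 67} = - \frac{290}{-60 - 67} = - \frac{290}{-127} = \left(-290\right) \left(- \frac{1}{127}\right) = \frac{290}{127}$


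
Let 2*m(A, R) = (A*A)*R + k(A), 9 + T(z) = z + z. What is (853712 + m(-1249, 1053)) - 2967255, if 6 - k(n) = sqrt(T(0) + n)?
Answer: 1638453973/2 - I*sqrt(1258)/2 ≈ 8.1923e+8 - 17.734*I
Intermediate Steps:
T(z) = -9 + 2*z (T(z) = -9 + (z + z) = -9 + 2*z)
k(n) = 6 - sqrt(-9 + n) (k(n) = 6 - sqrt((-9 + 2*0) + n) = 6 - sqrt((-9 + 0) + n) = 6 - sqrt(-9 + n))
m(A, R) = 3 - sqrt(-9 + A)/2 + R*A**2/2 (m(A, R) = ((A*A)*R + (6 - sqrt(-9 + A)))/2 = (A**2*R + (6 - sqrt(-9 + A)))/2 = (R*A**2 + (6 - sqrt(-9 + A)))/2 = (6 - sqrt(-9 + A) + R*A**2)/2 = 3 - sqrt(-9 + A)/2 + R*A**2/2)
(853712 + m(-1249, 1053)) - 2967255 = (853712 + (3 - sqrt(-9 - 1249)/2 + (1/2)*1053*(-1249)**2)) - 2967255 = (853712 + (3 - I*sqrt(1258)/2 + (1/2)*1053*1560001)) - 2967255 = (853712 + (3 - I*sqrt(1258)/2 + 1642681053/2)) - 2967255 = (853712 + (1642681059/2 - I*sqrt(1258)/2)) - 2967255 = (1644388483/2 - I*sqrt(1258)/2) - 2967255 = 1638453973/2 - I*sqrt(1258)/2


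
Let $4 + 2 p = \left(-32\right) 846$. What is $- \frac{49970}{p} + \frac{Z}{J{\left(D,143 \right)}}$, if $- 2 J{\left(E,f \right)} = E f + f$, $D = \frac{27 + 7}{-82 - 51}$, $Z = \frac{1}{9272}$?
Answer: $\frac{86305837997}{23382210852} \approx 3.6911$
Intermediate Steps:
$Z = \frac{1}{9272} \approx 0.00010785$
$p = -13538$ ($p = -2 + \frac{\left(-32\right) 846}{2} = -2 + \frac{1}{2} \left(-27072\right) = -2 - 13536 = -13538$)
$D = - \frac{34}{133}$ ($D = \frac{34}{-133} = 34 \left(- \frac{1}{133}\right) = - \frac{34}{133} \approx -0.25564$)
$J{\left(E,f \right)} = - \frac{f}{2} - \frac{E f}{2}$ ($J{\left(E,f \right)} = - \frac{E f + f}{2} = - \frac{f + E f}{2} = - \frac{f}{2} - \frac{E f}{2}$)
$- \frac{49970}{p} + \frac{Z}{J{\left(D,143 \right)}} = - \frac{49970}{-13538} + \frac{1}{9272 \left(\left(- \frac{1}{2}\right) 143 \left(1 - \frac{34}{133}\right)\right)} = \left(-49970\right) \left(- \frac{1}{13538}\right) + \frac{1}{9272 \left(\left(- \frac{1}{2}\right) 143 \cdot \frac{99}{133}\right)} = \frac{24985}{6769} + \frac{1}{9272 \left(- \frac{14157}{266}\right)} = \frac{24985}{6769} + \frac{1}{9272} \left(- \frac{266}{14157}\right) = \frac{24985}{6769} - \frac{7}{3454308} = \frac{86305837997}{23382210852}$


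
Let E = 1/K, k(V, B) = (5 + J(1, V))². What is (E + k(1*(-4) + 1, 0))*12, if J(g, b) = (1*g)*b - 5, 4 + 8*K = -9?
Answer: 1308/13 ≈ 100.62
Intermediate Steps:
K = -13/8 (K = -½ + (⅛)*(-9) = -½ - 9/8 = -13/8 ≈ -1.6250)
J(g, b) = -5 + b*g (J(g, b) = g*b - 5 = b*g - 5 = -5 + b*g)
k(V, B) = V² (k(V, B) = (5 + (-5 + V*1))² = (5 + (-5 + V))² = V²)
E = -8/13 (E = 1/(-13/8) = -8/13 ≈ -0.61539)
(E + k(1*(-4) + 1, 0))*12 = (-8/13 + (1*(-4) + 1)²)*12 = (-8/13 + (-4 + 1)²)*12 = (-8/13 + (-3)²)*12 = (-8/13 + 9)*12 = (109/13)*12 = 1308/13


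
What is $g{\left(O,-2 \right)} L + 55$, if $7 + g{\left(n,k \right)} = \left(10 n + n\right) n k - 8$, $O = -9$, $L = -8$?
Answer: $14431$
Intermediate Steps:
$g{\left(n,k \right)} = -15 + 11 k n^{2}$ ($g{\left(n,k \right)} = -7 + \left(\left(10 n + n\right) n k - 8\right) = -7 + \left(11 n n k - 8\right) = -7 + \left(11 n^{2} k - 8\right) = -7 + \left(11 k n^{2} - 8\right) = -7 + \left(-8 + 11 k n^{2}\right) = -15 + 11 k n^{2}$)
$g{\left(O,-2 \right)} L + 55 = \left(-15 + 11 \left(-2\right) \left(-9\right)^{2}\right) \left(-8\right) + 55 = \left(-15 + 11 \left(-2\right) 81\right) \left(-8\right) + 55 = \left(-15 - 1782\right) \left(-8\right) + 55 = \left(-1797\right) \left(-8\right) + 55 = 14376 + 55 = 14431$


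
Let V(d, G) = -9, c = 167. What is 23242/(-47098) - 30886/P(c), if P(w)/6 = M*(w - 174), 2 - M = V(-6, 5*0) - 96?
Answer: 337554820/52914603 ≈ 6.3792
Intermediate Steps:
M = 107 (M = 2 - (-9 - 96) = 2 - 1*(-105) = 2 + 105 = 107)
P(w) = -111708 + 642*w (P(w) = 6*(107*(w - 174)) = 6*(107*(-174 + w)) = 6*(-18618 + 107*w) = -111708 + 642*w)
23242/(-47098) - 30886/P(c) = 23242/(-47098) - 30886/(-111708 + 642*167) = 23242*(-1/47098) - 30886/(-111708 + 107214) = -11621/23549 - 30886/(-4494) = -11621/23549 - 30886*(-1/4494) = -11621/23549 + 15443/2247 = 337554820/52914603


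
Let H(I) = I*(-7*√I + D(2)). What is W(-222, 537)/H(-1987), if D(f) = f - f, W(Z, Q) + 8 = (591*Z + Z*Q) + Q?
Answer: 249887*I*√1987/27637183 ≈ 0.40304*I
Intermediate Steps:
W(Z, Q) = -8 + Q + 591*Z + Q*Z (W(Z, Q) = -8 + ((591*Z + Z*Q) + Q) = -8 + ((591*Z + Q*Z) + Q) = -8 + (Q + 591*Z + Q*Z) = -8 + Q + 591*Z + Q*Z)
D(f) = 0
H(I) = -7*I^(3/2) (H(I) = I*(-7*√I + 0) = I*(-7*√I) = -7*I^(3/2))
W(-222, 537)/H(-1987) = (-8 + 537 + 591*(-222) + 537*(-222))/((-(-13909)*I*√1987)) = (-8 + 537 - 131202 - 119214)/((-(-13909)*I*√1987)) = -249887*(-I*√1987/27637183) = -(-249887)*I*√1987/27637183 = 249887*I*√1987/27637183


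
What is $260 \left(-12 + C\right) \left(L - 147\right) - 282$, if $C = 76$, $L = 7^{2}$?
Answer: $-1631002$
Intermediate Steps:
$L = 49$
$260 \left(-12 + C\right) \left(L - 147\right) - 282 = 260 \left(-12 + 76\right) \left(49 - 147\right) - 282 = 260 \cdot 64 \left(-98\right) - 282 = 260 \left(-6272\right) - 282 = -1630720 - 282 = -1631002$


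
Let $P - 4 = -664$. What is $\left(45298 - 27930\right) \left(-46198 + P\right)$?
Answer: $-813829744$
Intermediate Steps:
$P = -660$ ($P = 4 - 664 = -660$)
$\left(45298 - 27930\right) \left(-46198 + P\right) = \left(45298 - 27930\right) \left(-46198 - 660\right) = 17368 \left(-46858\right) = -813829744$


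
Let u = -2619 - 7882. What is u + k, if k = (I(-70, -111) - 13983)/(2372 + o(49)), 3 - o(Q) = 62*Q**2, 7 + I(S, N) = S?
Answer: -1538245927/146487 ≈ -10501.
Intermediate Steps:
I(S, N) = -7 + S
o(Q) = 3 - 62*Q**2
k = 14060/146487 (k = ((-7 - 70) - 13983)/(2372 + (3 - 62*49**2)) = (-77 - 13983)/(2372 + (3 - 62*2401)) = -14060/(2372 + (3 - 148862)) = -14060/(2372 - 148859) = -14060/(-146487) = -14060*(-1/146487) = 14060/146487 ≈ 0.095981)
u = -10501
u + k = -10501 + 14060/146487 = -1538245927/146487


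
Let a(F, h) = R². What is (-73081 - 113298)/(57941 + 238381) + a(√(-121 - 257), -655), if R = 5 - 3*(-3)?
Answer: 57892733/296322 ≈ 195.37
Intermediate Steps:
R = 14 (R = 5 + 9 = 14)
a(F, h) = 196 (a(F, h) = 14² = 196)
(-73081 - 113298)/(57941 + 238381) + a(√(-121 - 257), -655) = (-73081 - 113298)/(57941 + 238381) + 196 = -186379/296322 + 196 = 57892733/296322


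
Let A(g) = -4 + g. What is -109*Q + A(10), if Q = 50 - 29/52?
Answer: -279927/52 ≈ -5383.2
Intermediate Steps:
Q = 2571/52 (Q = 50 - 29/52 = 2571/52 ≈ 49.442)
-109*Q + A(10) = -109*2571/52 + (-4 + 10) = -280239/52 + 6 = -279927/52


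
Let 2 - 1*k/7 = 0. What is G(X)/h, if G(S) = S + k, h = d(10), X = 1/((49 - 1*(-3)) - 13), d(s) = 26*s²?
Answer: 547/101400 ≈ 0.0053945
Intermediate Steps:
k = 14 (k = 14 - 7*0 = 14 + 0 = 14)
X = 1/39 (X = 1/((49 + 3) - 13) = 1/(52 - 13) = 1/39 ≈ 0.025641)
h = 2600 (h = 26*10² = 26*100 = 2600)
G(S) = 14 + S (G(S) = S + 14 = 14 + S)
G(X)/h = (14 + 1/39)/2600 = (547/39)*(1/2600) = 547/101400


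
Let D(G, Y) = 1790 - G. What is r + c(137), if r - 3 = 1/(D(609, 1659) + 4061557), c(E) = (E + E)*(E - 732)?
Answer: -662335987925/4062738 ≈ -1.6303e+5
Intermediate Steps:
c(E) = 2*E*(-732 + E) (c(E) = (2*E)*(-732 + E) = 2*E*(-732 + E))
r = 12188215/4062738 (r = 3 + 1/((1790 - 1*609) + 4061557) = 3 + 1/((1790 - 609) + 4061557) = 3 + 1/(1181 + 4061557) = 3 + 1/4062738 = 12188215/4062738 ≈ 3.0000)
r + c(137) = 12188215/4062738 + 2*137*(-732 + 137) = 12188215/4062738 + 2*137*(-595) = 12188215/4062738 - 163030 = -662335987925/4062738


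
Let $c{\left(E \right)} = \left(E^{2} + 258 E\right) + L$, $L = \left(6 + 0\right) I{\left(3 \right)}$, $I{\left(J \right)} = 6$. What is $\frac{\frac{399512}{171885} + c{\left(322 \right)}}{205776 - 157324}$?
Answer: $\frac{8026957493}{2082043005} \approx 3.8553$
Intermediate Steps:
$L = 36$ ($L = \left(6 + 0\right) 6 = 6 \cdot 6 = 36$)
$c{\left(E \right)} = 36 + E^{2} + 258 E$ ($c{\left(E \right)} = \left(E^{2} + 258 E\right) + 36 = 36 + E^{2} + 258 E$)
$\frac{\frac{399512}{171885} + c{\left(322 \right)}}{205776 - 157324} = \frac{\frac{399512}{171885} + \left(36 + 322^{2} + 258 \cdot 322\right)}{205776 - 157324} = \frac{399512 \cdot \frac{1}{171885} + \left(36 + 103684 + 83076\right)}{48452} = \left(\frac{399512}{171885} + 186796\right) \frac{1}{48452} = \frac{32107829972}{171885} \cdot \frac{1}{48452} = \frac{8026957493}{2082043005}$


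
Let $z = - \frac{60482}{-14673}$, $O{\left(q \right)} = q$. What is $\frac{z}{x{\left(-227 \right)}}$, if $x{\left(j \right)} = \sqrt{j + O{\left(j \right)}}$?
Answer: $- \frac{30241 i \sqrt{454}}{3330771} \approx - 0.19345 i$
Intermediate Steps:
$x{\left(j \right)} = \sqrt{2} \sqrt{j}$ ($x{\left(j \right)} = \sqrt{j + j} = \sqrt{2 j} = \sqrt{2} \sqrt{j}$)
$z = \frac{60482}{14673}$ ($z = \left(-60482\right) \left(- \frac{1}{14673}\right) = \frac{60482}{14673} \approx 4.122$)
$\frac{z}{x{\left(-227 \right)}} = \frac{60482}{14673 \sqrt{2} \sqrt{-227}} = \frac{60482}{14673 \sqrt{2} i \sqrt{227}} = \frac{60482}{14673 i \sqrt{454}} = \frac{60482 \left(- \frac{i \sqrt{454}}{454}\right)}{14673} = - \frac{30241 i \sqrt{454}}{3330771}$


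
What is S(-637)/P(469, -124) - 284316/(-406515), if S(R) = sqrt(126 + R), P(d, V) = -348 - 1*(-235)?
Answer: 94772/135505 - I*sqrt(511)/113 ≈ 0.6994 - 0.20005*I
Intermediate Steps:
P(d, V) = -113 (P(d, V) = -348 + 235 = -113)
S(-637)/P(469, -124) - 284316/(-406515) = sqrt(126 - 637)/(-113) - 284316/(-406515) = sqrt(-511)*(-1/113) - 284316*(-1/406515) = (I*sqrt(511))*(-1/113) + 94772/135505 = -I*sqrt(511)/113 + 94772/135505 = 94772/135505 - I*sqrt(511)/113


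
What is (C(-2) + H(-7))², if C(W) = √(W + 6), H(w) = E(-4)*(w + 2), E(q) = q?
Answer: 484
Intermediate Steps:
H(w) = -8 - 4*w (H(w) = -4*(w + 2) = -4*(2 + w) = -8 - 4*w)
C(W) = √(6 + W)
(C(-2) + H(-7))² = (√(6 - 2) + (-8 - 4*(-7)))² = (√4 + (-8 + 28))² = (2 + 20)² = 22² = 484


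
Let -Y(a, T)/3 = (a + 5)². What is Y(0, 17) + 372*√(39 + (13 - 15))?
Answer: -75 + 372*√37 ≈ 2187.8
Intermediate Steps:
Y(a, T) = -3*(5 + a)² (Y(a, T) = -3*(a + 5)² = -3*(5 + a)²)
Y(0, 17) + 372*√(39 + (13 - 15)) = -3*(5 + 0)² + 372*√(39 + (13 - 15)) = -3*5² + 372*√(39 - 2) = -3*25 + 372*√37 = -75 + 372*√37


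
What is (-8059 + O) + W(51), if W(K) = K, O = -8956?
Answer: -16964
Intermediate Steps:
(-8059 + O) + W(51) = (-8059 - 8956) + 51 = -17015 + 51 = -16964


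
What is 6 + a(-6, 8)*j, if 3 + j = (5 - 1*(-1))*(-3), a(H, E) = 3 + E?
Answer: -225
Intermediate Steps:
j = -21 (j = -3 + (5 - 1*(-1))*(-3) = -3 + (5 + 1)*(-3) = -3 + 6*(-3) = -3 - 18 = -21)
6 + a(-6, 8)*j = 6 + (3 + 8)*(-21) = 6 + 11*(-21) = 6 - 231 = -225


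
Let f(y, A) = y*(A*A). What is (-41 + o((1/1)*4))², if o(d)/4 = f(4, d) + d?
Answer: 53361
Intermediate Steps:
f(y, A) = y*A²
o(d) = 4*d + 16*d² (o(d) = 4*(4*d² + d) = 4*(d + 4*d²) = 4*d + 16*d²)
(-41 + o((1/1)*4))² = (-41 + 4*((1/1)*4)*(1 + 4*((1/1)*4)))² = (-41 + 4*((1*1)*4)*(1 + 4*((1*1)*4)))² = (-41 + 4*(1*4)*(1 + 4*(1*4)))² = (-41 + 4*4*(1 + 4*4))² = (-41 + 4*4*(1 + 16))² = (-41 + 4*4*17)² = (-41 + 272)² = 231² = 53361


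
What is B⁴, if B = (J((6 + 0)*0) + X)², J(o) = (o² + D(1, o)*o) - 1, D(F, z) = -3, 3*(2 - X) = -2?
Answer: 390625/6561 ≈ 59.537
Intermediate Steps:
X = 8/3 (X = 2 - ⅓*(-2) = 2 + ⅔ = 8/3 ≈ 2.6667)
J(o) = -1 + o² - 3*o (J(o) = (o² - 3*o) - 1 = -1 + o² - 3*o)
B = 25/9 (B = ((-1 + ((6 + 0)*0)² - 3*(6 + 0)*0) + 8/3)² = ((-1 + (6*0)² - 18*0) + 8/3)² = ((-1 + 0² - 3*0) + 8/3)² = ((-1 + 0 + 0) + 8/3)² = (-1 + 8/3)² = (5/3)² = 25/9 ≈ 2.7778)
B⁴ = (25/9)⁴ = 390625/6561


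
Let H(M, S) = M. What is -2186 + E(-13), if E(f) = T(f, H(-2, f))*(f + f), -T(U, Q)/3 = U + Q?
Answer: -3356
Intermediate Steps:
T(U, Q) = -3*Q - 3*U (T(U, Q) = -3*(U + Q) = -3*(Q + U) = -3*Q - 3*U)
E(f) = 2*f*(6 - 3*f) (E(f) = (-3*(-2) - 3*f)*(f + f) = (6 - 3*f)*(2*f) = 2*f*(6 - 3*f))
-2186 + E(-13) = -2186 + 6*(-13)*(2 - 1*(-13)) = -2186 + 6*(-13)*(2 + 13) = -2186 + 6*(-13)*15 = -2186 - 1170 = -3356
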